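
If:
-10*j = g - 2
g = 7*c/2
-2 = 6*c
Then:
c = -1/3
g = -7/6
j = 19/60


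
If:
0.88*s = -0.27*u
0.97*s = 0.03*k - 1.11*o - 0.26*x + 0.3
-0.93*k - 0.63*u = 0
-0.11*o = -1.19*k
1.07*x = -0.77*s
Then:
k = 0.02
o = 0.26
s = 0.01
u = -0.04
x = -0.01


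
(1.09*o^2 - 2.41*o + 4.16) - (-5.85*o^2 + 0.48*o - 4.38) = 6.94*o^2 - 2.89*o + 8.54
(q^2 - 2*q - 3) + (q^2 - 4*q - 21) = 2*q^2 - 6*q - 24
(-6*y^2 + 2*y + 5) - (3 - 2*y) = -6*y^2 + 4*y + 2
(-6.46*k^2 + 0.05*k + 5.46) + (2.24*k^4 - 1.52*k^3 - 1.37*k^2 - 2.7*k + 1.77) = 2.24*k^4 - 1.52*k^3 - 7.83*k^2 - 2.65*k + 7.23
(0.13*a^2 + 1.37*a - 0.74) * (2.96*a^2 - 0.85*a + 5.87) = 0.3848*a^4 + 3.9447*a^3 - 2.5918*a^2 + 8.6709*a - 4.3438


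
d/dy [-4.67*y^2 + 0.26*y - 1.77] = 0.26 - 9.34*y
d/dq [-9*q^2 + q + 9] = 1 - 18*q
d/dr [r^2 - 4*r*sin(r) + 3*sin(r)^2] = -4*r*cos(r) + 2*r - 4*sin(r) + 3*sin(2*r)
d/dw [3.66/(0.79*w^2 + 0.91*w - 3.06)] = (-5.7828*w - 3.3306)/(0.79*w^2 + 0.91*w - 3.06)^2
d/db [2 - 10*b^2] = -20*b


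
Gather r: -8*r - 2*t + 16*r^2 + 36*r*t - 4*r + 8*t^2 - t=16*r^2 + r*(36*t - 12) + 8*t^2 - 3*t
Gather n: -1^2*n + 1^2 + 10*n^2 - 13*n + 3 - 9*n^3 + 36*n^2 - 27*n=-9*n^3 + 46*n^2 - 41*n + 4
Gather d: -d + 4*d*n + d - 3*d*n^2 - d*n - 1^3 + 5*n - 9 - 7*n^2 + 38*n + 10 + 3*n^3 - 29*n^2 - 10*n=d*(-3*n^2 + 3*n) + 3*n^3 - 36*n^2 + 33*n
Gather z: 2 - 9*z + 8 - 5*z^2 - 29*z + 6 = -5*z^2 - 38*z + 16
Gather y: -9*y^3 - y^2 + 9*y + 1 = -9*y^3 - y^2 + 9*y + 1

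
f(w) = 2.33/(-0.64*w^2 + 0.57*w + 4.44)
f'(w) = 2.33*(1.28*w - 0.57)/(-0.64*w^2 + 0.57*w + 4.44)^2 = (2.9824*w - 1.3281)/(-0.64*w^2 + 0.57*w + 4.44)^2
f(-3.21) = -0.58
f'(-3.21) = -0.69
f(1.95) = 0.75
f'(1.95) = 0.46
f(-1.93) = 2.44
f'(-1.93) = -7.75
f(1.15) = 0.55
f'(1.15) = 0.12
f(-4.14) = -0.26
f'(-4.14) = -0.17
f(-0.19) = 0.54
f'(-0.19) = -0.10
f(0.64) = 0.51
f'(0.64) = 0.03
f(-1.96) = 2.70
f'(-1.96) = -9.61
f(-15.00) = -0.02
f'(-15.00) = -0.00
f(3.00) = 5.97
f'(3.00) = 50.09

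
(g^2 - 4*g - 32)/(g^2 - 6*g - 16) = (g + 4)/(g + 2)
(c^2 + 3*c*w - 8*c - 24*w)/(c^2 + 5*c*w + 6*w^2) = (c - 8)/(c + 2*w)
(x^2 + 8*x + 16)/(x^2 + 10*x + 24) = (x + 4)/(x + 6)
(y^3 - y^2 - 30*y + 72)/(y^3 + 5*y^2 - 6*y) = (y^2 - 7*y + 12)/(y*(y - 1))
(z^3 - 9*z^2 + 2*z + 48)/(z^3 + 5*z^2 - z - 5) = (z^3 - 9*z^2 + 2*z + 48)/(z^3 + 5*z^2 - z - 5)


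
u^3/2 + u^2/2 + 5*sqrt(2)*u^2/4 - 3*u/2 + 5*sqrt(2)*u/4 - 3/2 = (u/2 + 1/2)*(u - sqrt(2)/2)*(u + 3*sqrt(2))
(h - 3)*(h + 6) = h^2 + 3*h - 18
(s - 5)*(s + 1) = s^2 - 4*s - 5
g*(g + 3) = g^2 + 3*g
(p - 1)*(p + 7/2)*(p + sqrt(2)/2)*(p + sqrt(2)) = p^4 + 3*sqrt(2)*p^3/2 + 5*p^3/2 - 5*p^2/2 + 15*sqrt(2)*p^2/4 - 21*sqrt(2)*p/4 + 5*p/2 - 7/2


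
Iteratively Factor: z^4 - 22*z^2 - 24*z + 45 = (z + 3)*(z^3 - 3*z^2 - 13*z + 15) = (z - 1)*(z + 3)*(z^2 - 2*z - 15) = (z - 1)*(z + 3)^2*(z - 5)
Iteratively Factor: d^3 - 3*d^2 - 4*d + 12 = (d - 2)*(d^2 - d - 6) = (d - 2)*(d + 2)*(d - 3)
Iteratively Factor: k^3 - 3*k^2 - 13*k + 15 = (k + 3)*(k^2 - 6*k + 5) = (k - 5)*(k + 3)*(k - 1)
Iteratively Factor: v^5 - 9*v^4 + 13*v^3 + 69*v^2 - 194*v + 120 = (v - 4)*(v^4 - 5*v^3 - 7*v^2 + 41*v - 30) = (v - 4)*(v - 1)*(v^3 - 4*v^2 - 11*v + 30) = (v - 4)*(v - 2)*(v - 1)*(v^2 - 2*v - 15) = (v - 4)*(v - 2)*(v - 1)*(v + 3)*(v - 5)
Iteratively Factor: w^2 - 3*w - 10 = (w - 5)*(w + 2)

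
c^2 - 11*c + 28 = (c - 7)*(c - 4)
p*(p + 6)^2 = p^3 + 12*p^2 + 36*p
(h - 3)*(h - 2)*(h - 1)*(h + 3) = h^4 - 3*h^3 - 7*h^2 + 27*h - 18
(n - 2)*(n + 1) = n^2 - n - 2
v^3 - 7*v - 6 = (v - 3)*(v + 1)*(v + 2)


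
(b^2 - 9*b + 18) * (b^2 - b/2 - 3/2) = b^4 - 19*b^3/2 + 21*b^2 + 9*b/2 - 27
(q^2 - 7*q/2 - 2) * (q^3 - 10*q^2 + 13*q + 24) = q^5 - 27*q^4/2 + 46*q^3 - 3*q^2/2 - 110*q - 48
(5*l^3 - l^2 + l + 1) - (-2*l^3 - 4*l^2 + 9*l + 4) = 7*l^3 + 3*l^2 - 8*l - 3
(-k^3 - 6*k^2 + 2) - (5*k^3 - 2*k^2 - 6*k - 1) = -6*k^3 - 4*k^2 + 6*k + 3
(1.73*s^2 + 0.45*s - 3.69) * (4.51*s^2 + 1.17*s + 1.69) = 7.8023*s^4 + 4.0536*s^3 - 13.1917*s^2 - 3.5568*s - 6.2361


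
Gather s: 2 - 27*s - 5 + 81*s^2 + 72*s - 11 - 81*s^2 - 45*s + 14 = 0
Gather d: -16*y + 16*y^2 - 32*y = 16*y^2 - 48*y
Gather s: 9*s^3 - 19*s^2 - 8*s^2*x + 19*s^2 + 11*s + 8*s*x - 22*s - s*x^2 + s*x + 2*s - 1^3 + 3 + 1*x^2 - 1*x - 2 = 9*s^3 - 8*s^2*x + s*(-x^2 + 9*x - 9) + x^2 - x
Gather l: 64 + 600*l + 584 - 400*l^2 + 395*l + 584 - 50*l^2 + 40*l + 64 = -450*l^2 + 1035*l + 1296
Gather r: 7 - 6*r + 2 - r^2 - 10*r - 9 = -r^2 - 16*r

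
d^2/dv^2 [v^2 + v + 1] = 2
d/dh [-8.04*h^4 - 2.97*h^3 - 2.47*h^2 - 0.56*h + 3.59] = -32.16*h^3 - 8.91*h^2 - 4.94*h - 0.56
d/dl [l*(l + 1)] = 2*l + 1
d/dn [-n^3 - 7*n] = -3*n^2 - 7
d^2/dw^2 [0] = 0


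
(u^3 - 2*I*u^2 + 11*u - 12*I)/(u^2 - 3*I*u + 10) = (u^3 - 2*I*u^2 + 11*u - 12*I)/(u^2 - 3*I*u + 10)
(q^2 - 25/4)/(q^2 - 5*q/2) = (q + 5/2)/q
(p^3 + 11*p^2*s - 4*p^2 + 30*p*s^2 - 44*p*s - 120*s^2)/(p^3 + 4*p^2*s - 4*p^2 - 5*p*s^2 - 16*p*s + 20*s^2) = (p + 6*s)/(p - s)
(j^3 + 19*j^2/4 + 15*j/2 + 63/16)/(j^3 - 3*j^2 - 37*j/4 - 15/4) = (8*j^2 + 26*j + 21)/(4*(2*j^2 - 9*j - 5))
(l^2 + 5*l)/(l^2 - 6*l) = (l + 5)/(l - 6)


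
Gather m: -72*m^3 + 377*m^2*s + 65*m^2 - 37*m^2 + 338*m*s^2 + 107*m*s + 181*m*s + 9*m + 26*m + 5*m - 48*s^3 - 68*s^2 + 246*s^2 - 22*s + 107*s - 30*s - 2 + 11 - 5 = -72*m^3 + m^2*(377*s + 28) + m*(338*s^2 + 288*s + 40) - 48*s^3 + 178*s^2 + 55*s + 4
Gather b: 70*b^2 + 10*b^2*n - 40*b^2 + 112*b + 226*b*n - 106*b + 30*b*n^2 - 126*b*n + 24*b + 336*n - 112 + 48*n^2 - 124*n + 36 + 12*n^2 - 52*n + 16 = b^2*(10*n + 30) + b*(30*n^2 + 100*n + 30) + 60*n^2 + 160*n - 60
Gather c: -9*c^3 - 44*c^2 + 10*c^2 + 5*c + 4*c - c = -9*c^3 - 34*c^2 + 8*c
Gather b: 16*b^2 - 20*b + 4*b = 16*b^2 - 16*b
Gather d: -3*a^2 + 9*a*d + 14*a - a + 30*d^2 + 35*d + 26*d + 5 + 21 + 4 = -3*a^2 + 13*a + 30*d^2 + d*(9*a + 61) + 30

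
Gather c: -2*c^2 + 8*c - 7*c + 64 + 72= -2*c^2 + c + 136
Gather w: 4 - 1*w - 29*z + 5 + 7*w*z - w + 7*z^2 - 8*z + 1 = w*(7*z - 2) + 7*z^2 - 37*z + 10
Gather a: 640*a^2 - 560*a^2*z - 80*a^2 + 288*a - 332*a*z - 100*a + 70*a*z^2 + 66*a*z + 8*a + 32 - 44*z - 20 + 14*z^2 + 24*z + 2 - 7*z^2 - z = a^2*(560 - 560*z) + a*(70*z^2 - 266*z + 196) + 7*z^2 - 21*z + 14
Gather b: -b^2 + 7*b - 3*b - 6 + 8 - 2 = -b^2 + 4*b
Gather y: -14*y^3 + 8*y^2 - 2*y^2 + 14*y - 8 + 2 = -14*y^3 + 6*y^2 + 14*y - 6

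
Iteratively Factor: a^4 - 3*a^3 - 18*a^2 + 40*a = (a - 5)*(a^3 + 2*a^2 - 8*a) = (a - 5)*(a + 4)*(a^2 - 2*a) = a*(a - 5)*(a + 4)*(a - 2)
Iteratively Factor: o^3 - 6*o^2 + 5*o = (o - 1)*(o^2 - 5*o) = o*(o - 1)*(o - 5)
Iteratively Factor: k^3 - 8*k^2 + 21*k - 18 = (k - 3)*(k^2 - 5*k + 6) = (k - 3)^2*(k - 2)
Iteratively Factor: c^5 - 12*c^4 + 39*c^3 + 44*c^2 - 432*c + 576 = (c - 4)*(c^4 - 8*c^3 + 7*c^2 + 72*c - 144) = (c - 4)^2*(c^3 - 4*c^2 - 9*c + 36) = (c - 4)^2*(c - 3)*(c^2 - c - 12) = (c - 4)^3*(c - 3)*(c + 3)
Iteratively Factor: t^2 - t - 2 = (t - 2)*(t + 1)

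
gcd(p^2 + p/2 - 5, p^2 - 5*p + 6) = p - 2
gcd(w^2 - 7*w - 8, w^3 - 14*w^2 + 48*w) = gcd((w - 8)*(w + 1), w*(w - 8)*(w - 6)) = w - 8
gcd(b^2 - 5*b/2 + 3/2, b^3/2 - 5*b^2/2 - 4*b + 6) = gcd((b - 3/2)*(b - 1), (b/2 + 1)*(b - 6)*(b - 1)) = b - 1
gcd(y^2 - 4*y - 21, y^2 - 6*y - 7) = y - 7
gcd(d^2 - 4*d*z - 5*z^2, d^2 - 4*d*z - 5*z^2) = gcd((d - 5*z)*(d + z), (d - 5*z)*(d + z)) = -d^2 + 4*d*z + 5*z^2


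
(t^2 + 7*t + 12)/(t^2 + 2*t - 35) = (t^2 + 7*t + 12)/(t^2 + 2*t - 35)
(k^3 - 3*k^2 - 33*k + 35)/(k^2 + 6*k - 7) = (k^2 - 2*k - 35)/(k + 7)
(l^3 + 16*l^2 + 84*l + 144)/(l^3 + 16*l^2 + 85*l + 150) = (l^2 + 10*l + 24)/(l^2 + 10*l + 25)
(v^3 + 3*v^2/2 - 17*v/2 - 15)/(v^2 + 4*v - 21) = (v^2 + 9*v/2 + 5)/(v + 7)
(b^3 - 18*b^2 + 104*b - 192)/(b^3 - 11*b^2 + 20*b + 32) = (b - 6)/(b + 1)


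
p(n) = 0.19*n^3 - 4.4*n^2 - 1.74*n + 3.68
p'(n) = 0.57*n^2 - 8.8*n - 1.74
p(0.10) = 3.46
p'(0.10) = -2.61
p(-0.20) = 3.85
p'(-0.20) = 0.04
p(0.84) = -0.77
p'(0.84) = -8.73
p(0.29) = 2.81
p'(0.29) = -4.24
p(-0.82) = 2.04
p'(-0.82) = 5.86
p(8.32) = -205.95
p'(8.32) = -35.50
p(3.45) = -46.89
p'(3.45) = -25.32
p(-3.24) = -43.33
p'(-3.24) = 32.76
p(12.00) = -322.48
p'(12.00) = -25.26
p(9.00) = -229.87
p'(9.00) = -34.77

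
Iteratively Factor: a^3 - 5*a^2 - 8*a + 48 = (a - 4)*(a^2 - a - 12) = (a - 4)*(a + 3)*(a - 4)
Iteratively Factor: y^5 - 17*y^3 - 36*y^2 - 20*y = (y - 5)*(y^4 + 5*y^3 + 8*y^2 + 4*y) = (y - 5)*(y + 2)*(y^3 + 3*y^2 + 2*y) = y*(y - 5)*(y + 2)*(y^2 + 3*y + 2) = y*(y - 5)*(y + 2)^2*(y + 1)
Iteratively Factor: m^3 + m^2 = (m)*(m^2 + m) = m^2*(m + 1)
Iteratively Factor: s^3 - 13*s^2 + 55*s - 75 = (s - 5)*(s^2 - 8*s + 15) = (s - 5)^2*(s - 3)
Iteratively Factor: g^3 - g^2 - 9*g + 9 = (g + 3)*(g^2 - 4*g + 3) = (g - 1)*(g + 3)*(g - 3)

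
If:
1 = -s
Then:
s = -1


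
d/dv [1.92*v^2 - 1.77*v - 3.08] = 3.84*v - 1.77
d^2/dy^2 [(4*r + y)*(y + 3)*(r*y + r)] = 2*r*(4*r + 3*y + 4)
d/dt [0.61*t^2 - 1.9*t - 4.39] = 1.22*t - 1.9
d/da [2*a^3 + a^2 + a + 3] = 6*a^2 + 2*a + 1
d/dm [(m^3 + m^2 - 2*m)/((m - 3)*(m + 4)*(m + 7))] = (7*m^4 - 6*m^3 - 241*m^2 - 168*m + 168)/(m^6 + 16*m^5 + 54*m^4 - 248*m^3 - 1319*m^2 + 840*m + 7056)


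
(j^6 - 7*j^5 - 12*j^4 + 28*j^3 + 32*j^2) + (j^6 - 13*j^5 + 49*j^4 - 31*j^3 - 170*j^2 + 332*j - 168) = 2*j^6 - 20*j^5 + 37*j^4 - 3*j^3 - 138*j^2 + 332*j - 168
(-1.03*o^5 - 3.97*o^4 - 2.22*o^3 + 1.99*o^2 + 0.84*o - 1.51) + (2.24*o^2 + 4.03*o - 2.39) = -1.03*o^5 - 3.97*o^4 - 2.22*o^3 + 4.23*o^2 + 4.87*o - 3.9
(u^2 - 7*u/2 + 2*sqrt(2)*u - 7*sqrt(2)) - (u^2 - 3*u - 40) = -u/2 + 2*sqrt(2)*u - 7*sqrt(2) + 40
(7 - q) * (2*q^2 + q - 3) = -2*q^3 + 13*q^2 + 10*q - 21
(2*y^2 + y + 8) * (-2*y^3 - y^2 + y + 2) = -4*y^5 - 4*y^4 - 15*y^3 - 3*y^2 + 10*y + 16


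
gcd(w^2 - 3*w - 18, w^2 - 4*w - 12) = w - 6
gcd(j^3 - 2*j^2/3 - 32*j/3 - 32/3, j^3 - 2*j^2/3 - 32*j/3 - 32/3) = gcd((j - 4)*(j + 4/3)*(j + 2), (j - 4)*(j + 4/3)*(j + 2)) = j^3 - 2*j^2/3 - 32*j/3 - 32/3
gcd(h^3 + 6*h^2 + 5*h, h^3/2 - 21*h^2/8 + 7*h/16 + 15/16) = 1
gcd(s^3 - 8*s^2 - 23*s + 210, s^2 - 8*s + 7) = s - 7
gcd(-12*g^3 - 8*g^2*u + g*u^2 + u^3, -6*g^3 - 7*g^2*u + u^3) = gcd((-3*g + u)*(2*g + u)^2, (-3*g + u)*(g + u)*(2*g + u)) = -6*g^2 - g*u + u^2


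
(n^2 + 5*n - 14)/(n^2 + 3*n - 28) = (n - 2)/(n - 4)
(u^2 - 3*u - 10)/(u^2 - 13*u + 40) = (u + 2)/(u - 8)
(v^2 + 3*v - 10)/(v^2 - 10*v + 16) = (v + 5)/(v - 8)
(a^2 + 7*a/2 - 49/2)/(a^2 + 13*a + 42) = (a - 7/2)/(a + 6)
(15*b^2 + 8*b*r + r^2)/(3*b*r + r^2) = (5*b + r)/r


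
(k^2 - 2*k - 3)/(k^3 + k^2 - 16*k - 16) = (k - 3)/(k^2 - 16)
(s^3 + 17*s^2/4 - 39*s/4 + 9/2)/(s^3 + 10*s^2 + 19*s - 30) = (s - 3/4)/(s + 5)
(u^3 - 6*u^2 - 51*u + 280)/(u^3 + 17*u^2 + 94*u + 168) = (u^2 - 13*u + 40)/(u^2 + 10*u + 24)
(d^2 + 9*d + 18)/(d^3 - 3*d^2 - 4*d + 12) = (d^2 + 9*d + 18)/(d^3 - 3*d^2 - 4*d + 12)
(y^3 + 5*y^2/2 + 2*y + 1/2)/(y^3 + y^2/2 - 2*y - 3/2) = (2*y + 1)/(2*y - 3)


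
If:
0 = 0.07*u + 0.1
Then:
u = -1.43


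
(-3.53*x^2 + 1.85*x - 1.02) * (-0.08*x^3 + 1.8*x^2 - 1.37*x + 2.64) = 0.2824*x^5 - 6.502*x^4 + 8.2477*x^3 - 13.6897*x^2 + 6.2814*x - 2.6928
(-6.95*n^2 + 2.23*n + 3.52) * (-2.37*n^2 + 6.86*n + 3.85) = 16.4715*n^4 - 52.9621*n^3 - 19.8021*n^2 + 32.7327*n + 13.552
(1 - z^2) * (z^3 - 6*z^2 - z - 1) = -z^5 + 6*z^4 + 2*z^3 - 5*z^2 - z - 1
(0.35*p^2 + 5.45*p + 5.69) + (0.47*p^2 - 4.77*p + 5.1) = 0.82*p^2 + 0.680000000000001*p + 10.79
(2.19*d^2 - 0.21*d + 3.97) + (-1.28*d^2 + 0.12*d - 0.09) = 0.91*d^2 - 0.09*d + 3.88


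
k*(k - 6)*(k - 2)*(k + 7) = k^4 - k^3 - 44*k^2 + 84*k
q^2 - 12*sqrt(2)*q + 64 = (q - 8*sqrt(2))*(q - 4*sqrt(2))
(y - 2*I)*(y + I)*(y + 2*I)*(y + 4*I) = y^4 + 5*I*y^3 + 20*I*y - 16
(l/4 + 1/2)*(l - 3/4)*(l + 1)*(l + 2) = l^4/4 + 17*l^3/16 + 17*l^2/16 - l/2 - 3/4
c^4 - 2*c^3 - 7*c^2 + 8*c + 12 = (c - 3)*(c - 2)*(c + 1)*(c + 2)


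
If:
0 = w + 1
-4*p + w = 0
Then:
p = -1/4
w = -1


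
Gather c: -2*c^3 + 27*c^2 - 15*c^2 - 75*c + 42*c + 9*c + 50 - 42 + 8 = -2*c^3 + 12*c^2 - 24*c + 16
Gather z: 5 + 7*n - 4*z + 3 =7*n - 4*z + 8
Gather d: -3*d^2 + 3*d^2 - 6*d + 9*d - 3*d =0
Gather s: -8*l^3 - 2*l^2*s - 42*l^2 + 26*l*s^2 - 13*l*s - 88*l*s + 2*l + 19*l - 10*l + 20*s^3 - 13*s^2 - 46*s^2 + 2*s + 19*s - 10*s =-8*l^3 - 42*l^2 + 11*l + 20*s^3 + s^2*(26*l - 59) + s*(-2*l^2 - 101*l + 11)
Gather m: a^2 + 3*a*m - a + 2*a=a^2 + 3*a*m + a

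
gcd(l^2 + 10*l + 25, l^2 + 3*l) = 1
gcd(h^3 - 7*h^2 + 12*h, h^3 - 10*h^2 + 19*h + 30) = 1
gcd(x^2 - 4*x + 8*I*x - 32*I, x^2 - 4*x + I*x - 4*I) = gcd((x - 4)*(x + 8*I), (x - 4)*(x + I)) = x - 4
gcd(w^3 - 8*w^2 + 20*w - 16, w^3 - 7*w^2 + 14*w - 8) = w^2 - 6*w + 8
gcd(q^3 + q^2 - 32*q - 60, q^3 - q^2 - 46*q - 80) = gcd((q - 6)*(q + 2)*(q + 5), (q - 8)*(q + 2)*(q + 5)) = q^2 + 7*q + 10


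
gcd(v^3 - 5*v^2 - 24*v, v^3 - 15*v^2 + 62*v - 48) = v - 8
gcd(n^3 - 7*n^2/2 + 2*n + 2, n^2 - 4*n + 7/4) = 1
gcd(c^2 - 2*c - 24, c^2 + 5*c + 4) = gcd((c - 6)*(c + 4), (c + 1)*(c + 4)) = c + 4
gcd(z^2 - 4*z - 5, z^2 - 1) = z + 1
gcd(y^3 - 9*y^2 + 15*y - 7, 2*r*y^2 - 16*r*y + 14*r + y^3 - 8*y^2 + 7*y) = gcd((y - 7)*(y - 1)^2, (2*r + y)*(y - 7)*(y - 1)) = y^2 - 8*y + 7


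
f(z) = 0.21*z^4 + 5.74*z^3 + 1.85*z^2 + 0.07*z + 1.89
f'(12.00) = 3975.67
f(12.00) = 14542.41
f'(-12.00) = 983.83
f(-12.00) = -5296.71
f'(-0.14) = -0.11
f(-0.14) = 1.90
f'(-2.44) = 81.36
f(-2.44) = -63.21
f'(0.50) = 6.33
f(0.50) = 3.12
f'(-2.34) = 74.94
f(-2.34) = -55.39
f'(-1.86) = 47.36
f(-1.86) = -26.26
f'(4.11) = 364.48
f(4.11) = 491.86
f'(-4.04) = 210.79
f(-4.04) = -290.75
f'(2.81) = 165.08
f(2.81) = 157.15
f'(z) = 0.84*z^3 + 17.22*z^2 + 3.7*z + 0.07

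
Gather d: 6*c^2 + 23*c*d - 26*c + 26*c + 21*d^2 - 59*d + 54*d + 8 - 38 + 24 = 6*c^2 + 21*d^2 + d*(23*c - 5) - 6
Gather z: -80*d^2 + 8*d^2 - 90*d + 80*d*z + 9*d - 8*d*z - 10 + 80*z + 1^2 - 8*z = -72*d^2 - 81*d + z*(72*d + 72) - 9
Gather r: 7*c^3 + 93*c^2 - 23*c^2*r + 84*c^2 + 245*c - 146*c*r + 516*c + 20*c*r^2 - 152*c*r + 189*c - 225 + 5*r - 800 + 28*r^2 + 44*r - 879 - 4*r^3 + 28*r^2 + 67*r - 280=7*c^3 + 177*c^2 + 950*c - 4*r^3 + r^2*(20*c + 56) + r*(-23*c^2 - 298*c + 116) - 2184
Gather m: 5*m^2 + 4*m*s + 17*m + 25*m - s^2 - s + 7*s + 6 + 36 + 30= 5*m^2 + m*(4*s + 42) - s^2 + 6*s + 72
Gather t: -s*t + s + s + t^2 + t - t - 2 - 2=-s*t + 2*s + t^2 - 4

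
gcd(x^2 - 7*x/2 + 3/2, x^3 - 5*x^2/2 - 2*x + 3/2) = x^2 - 7*x/2 + 3/2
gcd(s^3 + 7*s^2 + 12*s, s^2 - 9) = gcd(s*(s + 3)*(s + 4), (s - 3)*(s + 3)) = s + 3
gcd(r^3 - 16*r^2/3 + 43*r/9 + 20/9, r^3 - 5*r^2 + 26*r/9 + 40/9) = r^2 - 17*r/3 + 20/3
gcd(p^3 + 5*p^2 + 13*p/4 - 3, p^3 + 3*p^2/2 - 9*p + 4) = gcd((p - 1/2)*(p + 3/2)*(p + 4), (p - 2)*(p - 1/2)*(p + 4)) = p^2 + 7*p/2 - 2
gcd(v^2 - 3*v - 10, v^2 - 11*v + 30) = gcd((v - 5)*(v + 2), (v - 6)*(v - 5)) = v - 5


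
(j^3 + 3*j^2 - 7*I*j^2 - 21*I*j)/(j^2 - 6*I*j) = (j^2 + j*(3 - 7*I) - 21*I)/(j - 6*I)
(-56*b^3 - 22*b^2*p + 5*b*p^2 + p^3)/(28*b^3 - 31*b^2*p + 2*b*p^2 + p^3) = (2*b + p)/(-b + p)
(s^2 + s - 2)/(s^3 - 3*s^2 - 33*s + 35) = (s + 2)/(s^2 - 2*s - 35)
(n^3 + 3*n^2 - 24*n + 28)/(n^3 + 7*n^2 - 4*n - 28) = (n - 2)/(n + 2)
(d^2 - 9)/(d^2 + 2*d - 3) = (d - 3)/(d - 1)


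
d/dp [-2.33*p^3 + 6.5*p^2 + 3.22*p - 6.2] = -6.99*p^2 + 13.0*p + 3.22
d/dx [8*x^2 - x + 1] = 16*x - 1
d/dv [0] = 0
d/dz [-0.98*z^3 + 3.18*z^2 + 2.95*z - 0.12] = -2.94*z^2 + 6.36*z + 2.95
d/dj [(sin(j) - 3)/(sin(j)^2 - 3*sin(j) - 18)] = (6*sin(j) + cos(j)^2 - 28)*cos(j)/((sin(j) - 6)^2*(sin(j) + 3)^2)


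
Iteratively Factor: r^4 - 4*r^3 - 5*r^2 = (r - 5)*(r^3 + r^2) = r*(r - 5)*(r^2 + r) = r^2*(r - 5)*(r + 1)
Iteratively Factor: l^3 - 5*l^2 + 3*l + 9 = (l - 3)*(l^2 - 2*l - 3) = (l - 3)^2*(l + 1)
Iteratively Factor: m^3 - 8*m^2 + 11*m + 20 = (m - 4)*(m^2 - 4*m - 5) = (m - 4)*(m + 1)*(m - 5)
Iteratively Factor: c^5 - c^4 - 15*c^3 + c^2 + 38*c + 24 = (c + 1)*(c^4 - 2*c^3 - 13*c^2 + 14*c + 24) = (c + 1)^2*(c^3 - 3*c^2 - 10*c + 24) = (c + 1)^2*(c + 3)*(c^2 - 6*c + 8) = (c - 2)*(c + 1)^2*(c + 3)*(c - 4)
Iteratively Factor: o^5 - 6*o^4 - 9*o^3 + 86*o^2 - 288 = (o + 3)*(o^4 - 9*o^3 + 18*o^2 + 32*o - 96) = (o - 4)*(o + 3)*(o^3 - 5*o^2 - 2*o + 24) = (o - 4)^2*(o + 3)*(o^2 - o - 6) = (o - 4)^2*(o - 3)*(o + 3)*(o + 2)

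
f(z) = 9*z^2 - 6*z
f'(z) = 18*z - 6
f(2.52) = 42.03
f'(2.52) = 39.36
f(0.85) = 1.40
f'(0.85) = 9.30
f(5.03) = 197.53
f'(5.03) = 84.54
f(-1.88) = 43.09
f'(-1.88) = -39.84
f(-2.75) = 84.56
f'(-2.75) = -55.50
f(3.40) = 83.64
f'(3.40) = 55.20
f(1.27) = 6.90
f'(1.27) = 16.86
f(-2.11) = 52.73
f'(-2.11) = -43.98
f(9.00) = 675.00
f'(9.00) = 156.00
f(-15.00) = 2115.00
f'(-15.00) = -276.00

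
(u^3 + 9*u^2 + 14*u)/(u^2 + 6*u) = (u^2 + 9*u + 14)/(u + 6)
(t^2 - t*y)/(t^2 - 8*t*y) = (t - y)/(t - 8*y)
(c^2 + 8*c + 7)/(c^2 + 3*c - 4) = (c^2 + 8*c + 7)/(c^2 + 3*c - 4)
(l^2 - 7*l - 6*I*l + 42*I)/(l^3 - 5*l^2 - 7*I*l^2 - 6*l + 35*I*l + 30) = (l - 7)/(l^2 - l*(5 + I) + 5*I)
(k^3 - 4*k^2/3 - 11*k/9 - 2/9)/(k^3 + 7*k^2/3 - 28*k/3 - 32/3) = (9*k^3 - 12*k^2 - 11*k - 2)/(3*(3*k^3 + 7*k^2 - 28*k - 32))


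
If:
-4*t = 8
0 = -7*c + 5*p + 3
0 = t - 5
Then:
No Solution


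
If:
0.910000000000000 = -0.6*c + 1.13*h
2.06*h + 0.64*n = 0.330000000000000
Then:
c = -0.585113268608414*n - 1.21496763754045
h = 0.160194174757282 - 0.310679611650485*n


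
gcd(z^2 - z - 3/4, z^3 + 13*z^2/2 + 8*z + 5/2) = z + 1/2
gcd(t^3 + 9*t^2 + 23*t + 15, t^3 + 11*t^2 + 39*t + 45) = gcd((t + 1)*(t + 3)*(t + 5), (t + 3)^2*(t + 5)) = t^2 + 8*t + 15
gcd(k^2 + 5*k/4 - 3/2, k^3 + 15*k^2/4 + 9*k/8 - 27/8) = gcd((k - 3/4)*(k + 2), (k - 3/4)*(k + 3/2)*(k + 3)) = k - 3/4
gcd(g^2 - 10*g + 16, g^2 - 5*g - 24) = g - 8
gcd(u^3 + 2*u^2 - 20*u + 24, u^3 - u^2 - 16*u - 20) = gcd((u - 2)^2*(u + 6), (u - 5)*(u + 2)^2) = 1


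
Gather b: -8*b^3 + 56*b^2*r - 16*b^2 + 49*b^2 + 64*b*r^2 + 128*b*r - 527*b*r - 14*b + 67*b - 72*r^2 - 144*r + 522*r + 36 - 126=-8*b^3 + b^2*(56*r + 33) + b*(64*r^2 - 399*r + 53) - 72*r^2 + 378*r - 90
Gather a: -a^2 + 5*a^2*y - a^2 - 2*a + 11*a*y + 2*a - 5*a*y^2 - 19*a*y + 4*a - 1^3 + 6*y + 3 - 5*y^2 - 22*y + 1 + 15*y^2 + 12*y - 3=a^2*(5*y - 2) + a*(-5*y^2 - 8*y + 4) + 10*y^2 - 4*y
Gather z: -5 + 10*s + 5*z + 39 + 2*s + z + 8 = 12*s + 6*z + 42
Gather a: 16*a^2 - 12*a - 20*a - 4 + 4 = 16*a^2 - 32*a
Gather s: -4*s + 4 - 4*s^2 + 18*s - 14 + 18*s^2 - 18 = 14*s^2 + 14*s - 28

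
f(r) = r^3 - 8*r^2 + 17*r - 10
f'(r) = 3*r^2 - 16*r + 17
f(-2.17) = -94.78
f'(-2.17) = 65.85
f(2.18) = -0.60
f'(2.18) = -3.62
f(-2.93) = -153.64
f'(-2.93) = 89.63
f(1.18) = 0.56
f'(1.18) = 2.30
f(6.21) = 26.54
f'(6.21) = 33.33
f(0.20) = -6.91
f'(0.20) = 13.92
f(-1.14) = -41.26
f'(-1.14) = 39.14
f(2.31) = -1.09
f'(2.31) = -3.95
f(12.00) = 770.00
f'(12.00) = 257.00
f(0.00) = -10.00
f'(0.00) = 17.00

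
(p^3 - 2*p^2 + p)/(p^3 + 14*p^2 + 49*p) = (p^2 - 2*p + 1)/(p^2 + 14*p + 49)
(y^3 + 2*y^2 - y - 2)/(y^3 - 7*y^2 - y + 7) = (y + 2)/(y - 7)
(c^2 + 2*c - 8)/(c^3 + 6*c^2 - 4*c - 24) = (c + 4)/(c^2 + 8*c + 12)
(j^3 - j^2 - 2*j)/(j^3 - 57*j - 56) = j*(j - 2)/(j^2 - j - 56)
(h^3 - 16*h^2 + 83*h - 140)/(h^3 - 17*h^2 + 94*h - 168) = (h - 5)/(h - 6)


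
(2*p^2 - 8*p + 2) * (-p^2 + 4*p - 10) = -2*p^4 + 16*p^3 - 54*p^2 + 88*p - 20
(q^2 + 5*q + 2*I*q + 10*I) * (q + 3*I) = q^3 + 5*q^2 + 5*I*q^2 - 6*q + 25*I*q - 30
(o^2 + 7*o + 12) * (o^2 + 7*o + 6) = o^4 + 14*o^3 + 67*o^2 + 126*o + 72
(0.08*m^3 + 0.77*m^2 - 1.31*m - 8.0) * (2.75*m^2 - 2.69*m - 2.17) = 0.22*m^5 + 1.9023*m^4 - 5.8474*m^3 - 20.147*m^2 + 24.3627*m + 17.36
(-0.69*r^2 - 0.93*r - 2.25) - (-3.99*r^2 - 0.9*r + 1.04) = 3.3*r^2 - 0.03*r - 3.29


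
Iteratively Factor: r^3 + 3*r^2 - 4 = (r + 2)*(r^2 + r - 2) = (r - 1)*(r + 2)*(r + 2)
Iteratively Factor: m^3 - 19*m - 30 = (m - 5)*(m^2 + 5*m + 6) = (m - 5)*(m + 3)*(m + 2)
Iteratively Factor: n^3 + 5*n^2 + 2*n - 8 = (n + 2)*(n^2 + 3*n - 4) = (n + 2)*(n + 4)*(n - 1)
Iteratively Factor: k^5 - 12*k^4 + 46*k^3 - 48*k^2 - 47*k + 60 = (k + 1)*(k^4 - 13*k^3 + 59*k^2 - 107*k + 60) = (k - 4)*(k + 1)*(k^3 - 9*k^2 + 23*k - 15) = (k - 4)*(k - 3)*(k + 1)*(k^2 - 6*k + 5) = (k - 4)*(k - 3)*(k - 1)*(k + 1)*(k - 5)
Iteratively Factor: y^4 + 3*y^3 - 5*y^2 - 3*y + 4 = (y + 4)*(y^3 - y^2 - y + 1) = (y - 1)*(y + 4)*(y^2 - 1) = (y - 1)*(y + 1)*(y + 4)*(y - 1)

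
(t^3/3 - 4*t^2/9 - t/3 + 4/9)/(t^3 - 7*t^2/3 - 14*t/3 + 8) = (t^2 - 1)/(3*(t^2 - t - 6))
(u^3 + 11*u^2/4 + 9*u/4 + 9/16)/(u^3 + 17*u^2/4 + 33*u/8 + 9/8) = (u + 3/2)/(u + 3)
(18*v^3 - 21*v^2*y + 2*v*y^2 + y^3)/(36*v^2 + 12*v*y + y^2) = (3*v^2 - 4*v*y + y^2)/(6*v + y)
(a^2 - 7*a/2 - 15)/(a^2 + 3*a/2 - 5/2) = (a - 6)/(a - 1)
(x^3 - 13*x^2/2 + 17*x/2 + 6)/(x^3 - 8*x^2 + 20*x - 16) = (2*x^2 - 5*x - 3)/(2*(x^2 - 4*x + 4))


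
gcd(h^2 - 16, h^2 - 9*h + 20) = h - 4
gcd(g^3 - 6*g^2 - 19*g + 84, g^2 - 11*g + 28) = g - 7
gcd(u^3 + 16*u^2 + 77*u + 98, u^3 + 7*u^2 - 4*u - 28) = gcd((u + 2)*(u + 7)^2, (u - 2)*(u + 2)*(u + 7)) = u^2 + 9*u + 14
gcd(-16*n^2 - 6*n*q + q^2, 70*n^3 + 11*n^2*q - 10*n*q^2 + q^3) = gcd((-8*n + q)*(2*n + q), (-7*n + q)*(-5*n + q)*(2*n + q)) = 2*n + q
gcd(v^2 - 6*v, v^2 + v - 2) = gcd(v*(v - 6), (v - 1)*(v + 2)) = 1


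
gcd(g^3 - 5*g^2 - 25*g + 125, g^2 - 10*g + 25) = g^2 - 10*g + 25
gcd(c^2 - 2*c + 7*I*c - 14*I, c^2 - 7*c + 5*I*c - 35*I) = 1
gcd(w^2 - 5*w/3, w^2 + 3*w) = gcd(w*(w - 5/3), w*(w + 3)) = w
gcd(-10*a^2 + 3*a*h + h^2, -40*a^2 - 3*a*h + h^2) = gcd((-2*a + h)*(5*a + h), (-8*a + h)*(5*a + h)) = 5*a + h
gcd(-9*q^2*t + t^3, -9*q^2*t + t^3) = 9*q^2*t - t^3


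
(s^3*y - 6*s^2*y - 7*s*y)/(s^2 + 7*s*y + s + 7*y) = s*y*(s - 7)/(s + 7*y)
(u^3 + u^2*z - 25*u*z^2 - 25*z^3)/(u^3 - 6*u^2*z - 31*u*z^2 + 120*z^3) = (u^2 - 4*u*z - 5*z^2)/(u^2 - 11*u*z + 24*z^2)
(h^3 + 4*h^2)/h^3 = (h + 4)/h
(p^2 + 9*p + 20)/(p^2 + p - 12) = (p + 5)/(p - 3)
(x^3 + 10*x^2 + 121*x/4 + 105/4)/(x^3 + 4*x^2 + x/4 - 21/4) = (x + 5)/(x - 1)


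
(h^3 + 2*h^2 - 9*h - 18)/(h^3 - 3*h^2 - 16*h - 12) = (h^2 - 9)/(h^2 - 5*h - 6)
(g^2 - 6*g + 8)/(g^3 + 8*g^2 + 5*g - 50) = (g - 4)/(g^2 + 10*g + 25)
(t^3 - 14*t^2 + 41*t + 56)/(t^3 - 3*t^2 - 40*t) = (t^2 - 6*t - 7)/(t*(t + 5))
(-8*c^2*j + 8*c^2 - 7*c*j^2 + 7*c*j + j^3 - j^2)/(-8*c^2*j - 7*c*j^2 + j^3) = (j - 1)/j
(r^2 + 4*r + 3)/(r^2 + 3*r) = (r + 1)/r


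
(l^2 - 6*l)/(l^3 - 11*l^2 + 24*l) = (l - 6)/(l^2 - 11*l + 24)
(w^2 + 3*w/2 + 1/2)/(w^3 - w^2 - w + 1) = (w + 1/2)/(w^2 - 2*w + 1)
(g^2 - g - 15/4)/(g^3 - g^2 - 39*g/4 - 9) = (2*g - 5)/(2*g^2 - 5*g - 12)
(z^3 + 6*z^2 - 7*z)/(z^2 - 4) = z*(z^2 + 6*z - 7)/(z^2 - 4)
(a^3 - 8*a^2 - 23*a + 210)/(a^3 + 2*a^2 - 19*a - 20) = (a^2 - 13*a + 42)/(a^2 - 3*a - 4)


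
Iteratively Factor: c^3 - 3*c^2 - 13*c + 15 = (c + 3)*(c^2 - 6*c + 5) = (c - 1)*(c + 3)*(c - 5)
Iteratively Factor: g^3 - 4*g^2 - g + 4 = (g - 4)*(g^2 - 1) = (g - 4)*(g + 1)*(g - 1)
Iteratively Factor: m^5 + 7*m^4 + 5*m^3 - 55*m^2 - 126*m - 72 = (m + 3)*(m^4 + 4*m^3 - 7*m^2 - 34*m - 24) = (m - 3)*(m + 3)*(m^3 + 7*m^2 + 14*m + 8) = (m - 3)*(m + 1)*(m + 3)*(m^2 + 6*m + 8) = (m - 3)*(m + 1)*(m + 3)*(m + 4)*(m + 2)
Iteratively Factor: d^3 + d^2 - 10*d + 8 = (d + 4)*(d^2 - 3*d + 2) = (d - 1)*(d + 4)*(d - 2)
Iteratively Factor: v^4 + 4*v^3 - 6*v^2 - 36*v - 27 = (v + 3)*(v^3 + v^2 - 9*v - 9) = (v + 3)^2*(v^2 - 2*v - 3) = (v - 3)*(v + 3)^2*(v + 1)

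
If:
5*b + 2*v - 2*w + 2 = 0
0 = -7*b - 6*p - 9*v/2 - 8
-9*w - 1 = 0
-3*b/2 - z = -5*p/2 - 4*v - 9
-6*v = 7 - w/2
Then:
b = 7/270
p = -3121/6480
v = -127/108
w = -1/9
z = 39571/12960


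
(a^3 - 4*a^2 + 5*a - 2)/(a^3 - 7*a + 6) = (a - 1)/(a + 3)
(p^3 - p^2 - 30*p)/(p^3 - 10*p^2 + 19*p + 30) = p*(p + 5)/(p^2 - 4*p - 5)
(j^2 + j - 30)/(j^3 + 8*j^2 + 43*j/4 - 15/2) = 4*(j - 5)/(4*j^2 + 8*j - 5)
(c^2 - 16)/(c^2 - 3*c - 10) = (16 - c^2)/(-c^2 + 3*c + 10)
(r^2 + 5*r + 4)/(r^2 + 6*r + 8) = (r + 1)/(r + 2)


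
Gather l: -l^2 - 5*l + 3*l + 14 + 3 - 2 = -l^2 - 2*l + 15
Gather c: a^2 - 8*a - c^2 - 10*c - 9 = a^2 - 8*a - c^2 - 10*c - 9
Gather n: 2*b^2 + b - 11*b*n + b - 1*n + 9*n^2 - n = 2*b^2 + 2*b + 9*n^2 + n*(-11*b - 2)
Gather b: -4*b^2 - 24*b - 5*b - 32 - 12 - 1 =-4*b^2 - 29*b - 45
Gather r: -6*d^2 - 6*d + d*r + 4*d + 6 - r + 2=-6*d^2 - 2*d + r*(d - 1) + 8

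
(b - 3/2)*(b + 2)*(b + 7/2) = b^3 + 4*b^2 - 5*b/4 - 21/2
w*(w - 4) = w^2 - 4*w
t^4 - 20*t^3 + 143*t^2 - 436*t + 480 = (t - 8)*(t - 5)*(t - 4)*(t - 3)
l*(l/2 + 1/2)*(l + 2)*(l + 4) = l^4/2 + 7*l^3/2 + 7*l^2 + 4*l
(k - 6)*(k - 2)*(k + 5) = k^3 - 3*k^2 - 28*k + 60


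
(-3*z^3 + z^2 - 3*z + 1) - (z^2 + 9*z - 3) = -3*z^3 - 12*z + 4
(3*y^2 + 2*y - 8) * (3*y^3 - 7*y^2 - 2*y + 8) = 9*y^5 - 15*y^4 - 44*y^3 + 76*y^2 + 32*y - 64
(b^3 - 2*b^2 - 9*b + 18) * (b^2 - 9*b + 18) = b^5 - 11*b^4 + 27*b^3 + 63*b^2 - 324*b + 324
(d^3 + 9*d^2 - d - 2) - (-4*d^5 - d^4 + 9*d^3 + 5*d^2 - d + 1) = 4*d^5 + d^4 - 8*d^3 + 4*d^2 - 3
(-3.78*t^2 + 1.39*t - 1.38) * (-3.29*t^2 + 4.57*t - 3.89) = 12.4362*t^4 - 21.8477*t^3 + 25.5967*t^2 - 11.7137*t + 5.3682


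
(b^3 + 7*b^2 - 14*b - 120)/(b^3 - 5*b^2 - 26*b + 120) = (b + 6)/(b - 6)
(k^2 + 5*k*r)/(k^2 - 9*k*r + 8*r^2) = k*(k + 5*r)/(k^2 - 9*k*r + 8*r^2)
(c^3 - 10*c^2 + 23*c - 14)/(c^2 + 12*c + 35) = (c^3 - 10*c^2 + 23*c - 14)/(c^2 + 12*c + 35)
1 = 1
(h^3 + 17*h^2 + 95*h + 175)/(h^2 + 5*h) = h + 12 + 35/h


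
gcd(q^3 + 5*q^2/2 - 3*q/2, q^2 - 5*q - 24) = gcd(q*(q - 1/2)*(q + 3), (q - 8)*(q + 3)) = q + 3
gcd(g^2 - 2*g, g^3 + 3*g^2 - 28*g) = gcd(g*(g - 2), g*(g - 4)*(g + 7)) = g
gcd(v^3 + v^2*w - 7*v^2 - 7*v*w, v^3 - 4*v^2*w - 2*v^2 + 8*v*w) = v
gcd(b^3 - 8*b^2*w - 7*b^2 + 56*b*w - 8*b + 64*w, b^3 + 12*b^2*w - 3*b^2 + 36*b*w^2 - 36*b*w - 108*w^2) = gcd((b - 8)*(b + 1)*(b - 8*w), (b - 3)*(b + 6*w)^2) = 1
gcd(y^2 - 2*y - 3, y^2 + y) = y + 1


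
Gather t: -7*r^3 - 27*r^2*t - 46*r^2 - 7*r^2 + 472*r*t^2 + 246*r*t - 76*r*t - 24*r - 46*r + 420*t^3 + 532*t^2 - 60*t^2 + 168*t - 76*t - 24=-7*r^3 - 53*r^2 - 70*r + 420*t^3 + t^2*(472*r + 472) + t*(-27*r^2 + 170*r + 92) - 24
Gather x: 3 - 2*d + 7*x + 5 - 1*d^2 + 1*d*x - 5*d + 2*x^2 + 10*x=-d^2 - 7*d + 2*x^2 + x*(d + 17) + 8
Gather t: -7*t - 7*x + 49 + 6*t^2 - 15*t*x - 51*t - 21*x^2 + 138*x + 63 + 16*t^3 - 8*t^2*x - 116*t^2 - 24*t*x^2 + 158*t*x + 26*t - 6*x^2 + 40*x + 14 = 16*t^3 + t^2*(-8*x - 110) + t*(-24*x^2 + 143*x - 32) - 27*x^2 + 171*x + 126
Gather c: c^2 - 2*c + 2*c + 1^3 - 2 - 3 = c^2 - 4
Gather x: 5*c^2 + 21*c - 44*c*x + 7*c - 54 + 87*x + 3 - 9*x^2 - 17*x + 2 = 5*c^2 + 28*c - 9*x^2 + x*(70 - 44*c) - 49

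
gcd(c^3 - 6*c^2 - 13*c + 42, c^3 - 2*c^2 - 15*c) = c + 3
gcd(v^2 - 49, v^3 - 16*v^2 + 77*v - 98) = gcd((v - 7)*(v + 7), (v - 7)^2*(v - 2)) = v - 7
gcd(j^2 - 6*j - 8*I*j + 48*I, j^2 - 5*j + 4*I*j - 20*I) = 1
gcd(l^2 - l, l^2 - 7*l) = l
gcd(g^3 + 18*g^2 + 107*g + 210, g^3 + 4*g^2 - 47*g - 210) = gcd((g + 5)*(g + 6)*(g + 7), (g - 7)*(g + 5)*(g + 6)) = g^2 + 11*g + 30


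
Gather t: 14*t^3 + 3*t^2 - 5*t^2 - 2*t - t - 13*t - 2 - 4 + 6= 14*t^3 - 2*t^2 - 16*t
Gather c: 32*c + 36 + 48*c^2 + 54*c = 48*c^2 + 86*c + 36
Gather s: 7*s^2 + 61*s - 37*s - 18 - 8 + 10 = 7*s^2 + 24*s - 16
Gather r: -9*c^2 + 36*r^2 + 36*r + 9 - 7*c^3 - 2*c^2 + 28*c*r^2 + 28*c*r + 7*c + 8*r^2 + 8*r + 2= -7*c^3 - 11*c^2 + 7*c + r^2*(28*c + 44) + r*(28*c + 44) + 11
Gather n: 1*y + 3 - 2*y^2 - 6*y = -2*y^2 - 5*y + 3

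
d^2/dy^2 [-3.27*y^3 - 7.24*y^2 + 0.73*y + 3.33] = -19.62*y - 14.48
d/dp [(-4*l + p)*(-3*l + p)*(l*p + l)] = l*(12*l^2 - 14*l*p - 7*l + 3*p^2 + 2*p)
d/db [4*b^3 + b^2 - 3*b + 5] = 12*b^2 + 2*b - 3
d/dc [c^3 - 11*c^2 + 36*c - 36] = 3*c^2 - 22*c + 36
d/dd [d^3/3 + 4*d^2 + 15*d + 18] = d^2 + 8*d + 15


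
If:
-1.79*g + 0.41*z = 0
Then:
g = 0.229050279329609*z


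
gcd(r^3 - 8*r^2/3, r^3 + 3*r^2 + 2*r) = r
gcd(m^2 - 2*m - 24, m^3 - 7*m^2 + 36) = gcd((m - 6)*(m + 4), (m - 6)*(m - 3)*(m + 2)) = m - 6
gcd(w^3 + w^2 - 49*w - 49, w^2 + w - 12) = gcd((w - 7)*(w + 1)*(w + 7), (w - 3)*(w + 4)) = 1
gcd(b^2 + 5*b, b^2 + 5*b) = b^2 + 5*b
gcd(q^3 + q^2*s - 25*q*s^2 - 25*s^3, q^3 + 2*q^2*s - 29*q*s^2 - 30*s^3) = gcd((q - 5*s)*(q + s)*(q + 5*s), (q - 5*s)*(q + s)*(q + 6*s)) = q^2 - 4*q*s - 5*s^2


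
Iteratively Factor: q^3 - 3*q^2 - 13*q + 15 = (q - 1)*(q^2 - 2*q - 15) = (q - 5)*(q - 1)*(q + 3)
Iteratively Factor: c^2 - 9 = (c + 3)*(c - 3)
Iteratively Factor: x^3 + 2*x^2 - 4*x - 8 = (x - 2)*(x^2 + 4*x + 4) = (x - 2)*(x + 2)*(x + 2)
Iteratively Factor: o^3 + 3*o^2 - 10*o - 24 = (o - 3)*(o^2 + 6*o + 8) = (o - 3)*(o + 2)*(o + 4)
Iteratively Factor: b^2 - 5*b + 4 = (b - 4)*(b - 1)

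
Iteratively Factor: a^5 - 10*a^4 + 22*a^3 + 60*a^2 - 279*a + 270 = (a - 3)*(a^4 - 7*a^3 + a^2 + 63*a - 90) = (a - 3)^2*(a^3 - 4*a^2 - 11*a + 30) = (a - 3)^2*(a - 2)*(a^2 - 2*a - 15) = (a - 3)^2*(a - 2)*(a + 3)*(a - 5)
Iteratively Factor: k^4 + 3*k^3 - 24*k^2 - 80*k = (k - 5)*(k^3 + 8*k^2 + 16*k) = (k - 5)*(k + 4)*(k^2 + 4*k) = (k - 5)*(k + 4)^2*(k)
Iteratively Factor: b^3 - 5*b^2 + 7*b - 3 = (b - 1)*(b^2 - 4*b + 3) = (b - 3)*(b - 1)*(b - 1)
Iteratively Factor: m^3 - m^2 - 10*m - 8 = (m + 1)*(m^2 - 2*m - 8) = (m - 4)*(m + 1)*(m + 2)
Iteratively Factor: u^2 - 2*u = (u)*(u - 2)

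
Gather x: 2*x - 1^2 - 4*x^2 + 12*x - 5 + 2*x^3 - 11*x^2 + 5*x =2*x^3 - 15*x^2 + 19*x - 6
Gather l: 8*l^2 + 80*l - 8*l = 8*l^2 + 72*l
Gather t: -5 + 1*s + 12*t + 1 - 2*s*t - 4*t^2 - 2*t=s - 4*t^2 + t*(10 - 2*s) - 4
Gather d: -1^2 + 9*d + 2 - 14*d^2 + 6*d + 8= -14*d^2 + 15*d + 9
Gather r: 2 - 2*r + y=-2*r + y + 2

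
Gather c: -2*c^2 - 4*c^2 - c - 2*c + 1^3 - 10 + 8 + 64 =-6*c^2 - 3*c + 63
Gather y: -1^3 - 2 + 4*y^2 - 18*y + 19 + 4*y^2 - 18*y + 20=8*y^2 - 36*y + 36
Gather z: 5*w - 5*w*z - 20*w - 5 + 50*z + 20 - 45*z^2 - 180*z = -15*w - 45*z^2 + z*(-5*w - 130) + 15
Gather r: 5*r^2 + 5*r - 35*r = 5*r^2 - 30*r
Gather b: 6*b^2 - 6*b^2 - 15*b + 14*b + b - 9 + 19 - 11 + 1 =0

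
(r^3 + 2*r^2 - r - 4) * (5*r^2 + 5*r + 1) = 5*r^5 + 15*r^4 + 6*r^3 - 23*r^2 - 21*r - 4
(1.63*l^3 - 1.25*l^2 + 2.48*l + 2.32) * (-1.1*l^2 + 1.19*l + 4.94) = -1.793*l^5 + 3.3147*l^4 + 3.8367*l^3 - 5.7758*l^2 + 15.012*l + 11.4608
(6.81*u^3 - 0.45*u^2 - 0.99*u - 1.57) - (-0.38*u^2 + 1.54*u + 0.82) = 6.81*u^3 - 0.07*u^2 - 2.53*u - 2.39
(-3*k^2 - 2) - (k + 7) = -3*k^2 - k - 9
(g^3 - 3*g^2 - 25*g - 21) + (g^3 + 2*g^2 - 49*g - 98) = 2*g^3 - g^2 - 74*g - 119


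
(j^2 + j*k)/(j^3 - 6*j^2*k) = (j + k)/(j*(j - 6*k))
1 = 1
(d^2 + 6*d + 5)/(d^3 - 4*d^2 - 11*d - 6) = (d + 5)/(d^2 - 5*d - 6)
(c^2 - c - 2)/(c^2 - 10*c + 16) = (c + 1)/(c - 8)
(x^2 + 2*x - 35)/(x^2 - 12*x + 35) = (x + 7)/(x - 7)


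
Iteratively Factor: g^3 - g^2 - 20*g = (g - 5)*(g^2 + 4*g) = (g - 5)*(g + 4)*(g)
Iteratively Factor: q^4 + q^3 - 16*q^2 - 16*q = (q + 4)*(q^3 - 3*q^2 - 4*q) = q*(q + 4)*(q^2 - 3*q - 4) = q*(q - 4)*(q + 4)*(q + 1)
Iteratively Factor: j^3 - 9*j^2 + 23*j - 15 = (j - 5)*(j^2 - 4*j + 3) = (j - 5)*(j - 3)*(j - 1)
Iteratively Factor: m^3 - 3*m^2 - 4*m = (m + 1)*(m^2 - 4*m) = m*(m + 1)*(m - 4)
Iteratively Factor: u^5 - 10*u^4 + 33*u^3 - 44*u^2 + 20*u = (u - 5)*(u^4 - 5*u^3 + 8*u^2 - 4*u) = (u - 5)*(u - 2)*(u^3 - 3*u^2 + 2*u) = (u - 5)*(u - 2)^2*(u^2 - u) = (u - 5)*(u - 2)^2*(u - 1)*(u)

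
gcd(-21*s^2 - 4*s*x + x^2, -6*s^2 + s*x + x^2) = 3*s + x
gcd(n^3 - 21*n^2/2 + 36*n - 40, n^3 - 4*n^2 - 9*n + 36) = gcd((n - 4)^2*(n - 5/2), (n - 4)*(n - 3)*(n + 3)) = n - 4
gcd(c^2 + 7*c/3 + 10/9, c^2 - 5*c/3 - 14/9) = c + 2/3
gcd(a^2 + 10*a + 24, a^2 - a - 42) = a + 6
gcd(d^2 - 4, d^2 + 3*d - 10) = d - 2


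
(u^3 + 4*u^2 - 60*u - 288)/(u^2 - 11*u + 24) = (u^2 + 12*u + 36)/(u - 3)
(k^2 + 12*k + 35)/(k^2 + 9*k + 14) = (k + 5)/(k + 2)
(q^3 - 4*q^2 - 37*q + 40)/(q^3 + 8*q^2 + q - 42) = (q^3 - 4*q^2 - 37*q + 40)/(q^3 + 8*q^2 + q - 42)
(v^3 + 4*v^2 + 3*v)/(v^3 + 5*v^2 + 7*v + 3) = v/(v + 1)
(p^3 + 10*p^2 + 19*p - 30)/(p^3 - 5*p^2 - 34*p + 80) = (p^2 + 5*p - 6)/(p^2 - 10*p + 16)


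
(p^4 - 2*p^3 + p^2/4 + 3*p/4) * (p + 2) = p^5 - 15*p^3/4 + 5*p^2/4 + 3*p/2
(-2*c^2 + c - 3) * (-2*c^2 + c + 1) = 4*c^4 - 4*c^3 + 5*c^2 - 2*c - 3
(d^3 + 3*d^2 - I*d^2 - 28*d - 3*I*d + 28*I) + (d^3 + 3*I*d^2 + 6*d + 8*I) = 2*d^3 + 3*d^2 + 2*I*d^2 - 22*d - 3*I*d + 36*I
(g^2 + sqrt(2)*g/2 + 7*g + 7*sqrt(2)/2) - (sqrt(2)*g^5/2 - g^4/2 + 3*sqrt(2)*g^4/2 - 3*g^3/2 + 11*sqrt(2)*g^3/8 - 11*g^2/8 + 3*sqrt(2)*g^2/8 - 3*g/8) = -sqrt(2)*g^5/2 - 3*sqrt(2)*g^4/2 + g^4/2 - 11*sqrt(2)*g^3/8 + 3*g^3/2 - 3*sqrt(2)*g^2/8 + 19*g^2/8 + sqrt(2)*g/2 + 59*g/8 + 7*sqrt(2)/2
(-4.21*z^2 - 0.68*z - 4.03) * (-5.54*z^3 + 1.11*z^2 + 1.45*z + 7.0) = 23.3234*z^5 - 0.9059*z^4 + 15.4669*z^3 - 34.9293*z^2 - 10.6035*z - 28.21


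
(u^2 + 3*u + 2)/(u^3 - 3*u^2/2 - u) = 2*(u^2 + 3*u + 2)/(u*(2*u^2 - 3*u - 2))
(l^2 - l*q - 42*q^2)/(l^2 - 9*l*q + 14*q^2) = (-l - 6*q)/(-l + 2*q)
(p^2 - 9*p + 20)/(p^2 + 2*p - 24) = (p - 5)/(p + 6)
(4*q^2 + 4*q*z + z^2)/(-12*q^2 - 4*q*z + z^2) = (2*q + z)/(-6*q + z)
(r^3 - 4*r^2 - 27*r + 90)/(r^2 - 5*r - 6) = (r^2 + 2*r - 15)/(r + 1)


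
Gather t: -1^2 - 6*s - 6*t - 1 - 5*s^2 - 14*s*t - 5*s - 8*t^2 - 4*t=-5*s^2 - 11*s - 8*t^2 + t*(-14*s - 10) - 2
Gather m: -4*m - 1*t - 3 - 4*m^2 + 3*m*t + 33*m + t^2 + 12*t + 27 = -4*m^2 + m*(3*t + 29) + t^2 + 11*t + 24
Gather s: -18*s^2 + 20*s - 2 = -18*s^2 + 20*s - 2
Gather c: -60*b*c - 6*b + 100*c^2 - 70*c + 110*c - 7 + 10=-6*b + 100*c^2 + c*(40 - 60*b) + 3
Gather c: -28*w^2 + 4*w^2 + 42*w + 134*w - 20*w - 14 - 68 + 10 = -24*w^2 + 156*w - 72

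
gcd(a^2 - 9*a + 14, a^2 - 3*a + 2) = a - 2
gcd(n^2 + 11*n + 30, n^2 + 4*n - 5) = n + 5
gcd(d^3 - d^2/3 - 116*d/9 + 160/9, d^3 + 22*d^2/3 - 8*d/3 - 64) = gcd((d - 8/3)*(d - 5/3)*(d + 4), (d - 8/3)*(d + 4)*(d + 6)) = d^2 + 4*d/3 - 32/3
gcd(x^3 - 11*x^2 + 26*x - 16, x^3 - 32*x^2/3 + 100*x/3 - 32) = x - 2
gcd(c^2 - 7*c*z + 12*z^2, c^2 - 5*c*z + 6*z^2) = -c + 3*z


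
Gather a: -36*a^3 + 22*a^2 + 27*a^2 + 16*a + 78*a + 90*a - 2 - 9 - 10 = -36*a^3 + 49*a^2 + 184*a - 21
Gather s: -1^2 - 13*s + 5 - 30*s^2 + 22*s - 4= -30*s^2 + 9*s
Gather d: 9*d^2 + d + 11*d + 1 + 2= 9*d^2 + 12*d + 3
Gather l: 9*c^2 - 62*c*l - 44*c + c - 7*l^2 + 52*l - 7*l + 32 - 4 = 9*c^2 - 43*c - 7*l^2 + l*(45 - 62*c) + 28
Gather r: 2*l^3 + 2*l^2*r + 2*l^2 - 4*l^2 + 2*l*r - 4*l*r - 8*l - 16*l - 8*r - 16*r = 2*l^3 - 2*l^2 - 24*l + r*(2*l^2 - 2*l - 24)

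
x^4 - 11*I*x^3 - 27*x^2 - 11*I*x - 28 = (x - 7*I)*(x - 4*I)*(x - I)*(x + I)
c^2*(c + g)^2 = c^4 + 2*c^3*g + c^2*g^2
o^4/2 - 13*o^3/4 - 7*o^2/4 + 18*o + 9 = (o/2 + 1)*(o - 6)*(o - 3)*(o + 1/2)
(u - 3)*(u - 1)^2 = u^3 - 5*u^2 + 7*u - 3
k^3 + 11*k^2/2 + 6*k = k*(k + 3/2)*(k + 4)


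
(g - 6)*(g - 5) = g^2 - 11*g + 30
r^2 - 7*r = r*(r - 7)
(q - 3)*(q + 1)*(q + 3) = q^3 + q^2 - 9*q - 9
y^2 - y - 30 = (y - 6)*(y + 5)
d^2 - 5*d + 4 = (d - 4)*(d - 1)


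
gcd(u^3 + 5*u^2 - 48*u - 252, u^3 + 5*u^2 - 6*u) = u + 6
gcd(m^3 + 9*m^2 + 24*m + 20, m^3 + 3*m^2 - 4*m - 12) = m + 2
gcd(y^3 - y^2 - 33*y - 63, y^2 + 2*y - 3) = y + 3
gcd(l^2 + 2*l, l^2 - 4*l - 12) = l + 2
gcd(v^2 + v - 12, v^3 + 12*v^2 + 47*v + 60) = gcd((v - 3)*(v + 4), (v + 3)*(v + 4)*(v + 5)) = v + 4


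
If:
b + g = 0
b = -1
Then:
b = -1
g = 1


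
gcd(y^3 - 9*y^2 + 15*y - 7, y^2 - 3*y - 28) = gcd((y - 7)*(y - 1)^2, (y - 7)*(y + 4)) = y - 7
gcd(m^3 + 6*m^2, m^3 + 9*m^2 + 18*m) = m^2 + 6*m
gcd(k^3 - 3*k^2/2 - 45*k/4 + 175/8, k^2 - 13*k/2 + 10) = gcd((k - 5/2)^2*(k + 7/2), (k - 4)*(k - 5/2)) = k - 5/2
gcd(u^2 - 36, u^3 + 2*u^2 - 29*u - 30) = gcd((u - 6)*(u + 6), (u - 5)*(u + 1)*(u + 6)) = u + 6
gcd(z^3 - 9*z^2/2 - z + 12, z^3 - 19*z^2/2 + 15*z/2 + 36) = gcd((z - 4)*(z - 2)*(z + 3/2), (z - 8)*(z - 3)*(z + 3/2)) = z + 3/2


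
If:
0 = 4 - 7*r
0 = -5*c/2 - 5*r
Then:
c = -8/7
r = 4/7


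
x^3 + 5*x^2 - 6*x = x*(x - 1)*(x + 6)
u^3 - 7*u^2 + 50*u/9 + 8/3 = (u - 6)*(u - 4/3)*(u + 1/3)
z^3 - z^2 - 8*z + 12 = (z - 2)^2*(z + 3)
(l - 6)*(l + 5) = l^2 - l - 30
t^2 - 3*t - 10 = (t - 5)*(t + 2)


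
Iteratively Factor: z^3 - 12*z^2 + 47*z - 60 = (z - 5)*(z^2 - 7*z + 12) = (z - 5)*(z - 3)*(z - 4)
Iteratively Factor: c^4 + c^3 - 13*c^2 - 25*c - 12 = (c + 3)*(c^3 - 2*c^2 - 7*c - 4) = (c - 4)*(c + 3)*(c^2 + 2*c + 1) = (c - 4)*(c + 1)*(c + 3)*(c + 1)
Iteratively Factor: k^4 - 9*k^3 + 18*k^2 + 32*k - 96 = (k - 4)*(k^3 - 5*k^2 - 2*k + 24) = (k - 4)*(k - 3)*(k^2 - 2*k - 8) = (k - 4)^2*(k - 3)*(k + 2)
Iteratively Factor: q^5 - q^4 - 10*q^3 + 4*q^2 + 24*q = (q - 3)*(q^4 + 2*q^3 - 4*q^2 - 8*q) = (q - 3)*(q + 2)*(q^3 - 4*q) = q*(q - 3)*(q + 2)*(q^2 - 4) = q*(q - 3)*(q + 2)^2*(q - 2)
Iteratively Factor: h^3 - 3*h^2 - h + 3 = (h + 1)*(h^2 - 4*h + 3) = (h - 1)*(h + 1)*(h - 3)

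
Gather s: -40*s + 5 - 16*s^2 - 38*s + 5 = -16*s^2 - 78*s + 10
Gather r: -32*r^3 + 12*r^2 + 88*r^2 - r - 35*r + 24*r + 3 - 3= -32*r^3 + 100*r^2 - 12*r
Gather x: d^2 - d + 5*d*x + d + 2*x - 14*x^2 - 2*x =d^2 + 5*d*x - 14*x^2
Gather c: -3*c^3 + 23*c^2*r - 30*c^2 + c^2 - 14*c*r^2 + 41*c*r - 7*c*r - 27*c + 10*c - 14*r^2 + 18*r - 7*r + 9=-3*c^3 + c^2*(23*r - 29) + c*(-14*r^2 + 34*r - 17) - 14*r^2 + 11*r + 9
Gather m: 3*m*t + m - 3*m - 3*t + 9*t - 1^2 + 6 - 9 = m*(3*t - 2) + 6*t - 4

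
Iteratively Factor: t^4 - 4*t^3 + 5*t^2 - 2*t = (t - 1)*(t^3 - 3*t^2 + 2*t) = (t - 2)*(t - 1)*(t^2 - t) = t*(t - 2)*(t - 1)*(t - 1)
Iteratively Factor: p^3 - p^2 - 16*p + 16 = (p + 4)*(p^2 - 5*p + 4) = (p - 4)*(p + 4)*(p - 1)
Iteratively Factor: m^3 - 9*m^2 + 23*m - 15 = (m - 3)*(m^2 - 6*m + 5) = (m - 3)*(m - 1)*(m - 5)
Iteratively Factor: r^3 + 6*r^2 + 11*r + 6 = (r + 1)*(r^2 + 5*r + 6) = (r + 1)*(r + 2)*(r + 3)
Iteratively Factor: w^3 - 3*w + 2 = (w - 1)*(w^2 + w - 2) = (w - 1)^2*(w + 2)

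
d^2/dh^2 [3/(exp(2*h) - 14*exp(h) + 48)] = 6*((7 - 2*exp(h))*(exp(2*h) - 14*exp(h) + 48) + 4*(exp(h) - 7)^2*exp(h))*exp(h)/(exp(2*h) - 14*exp(h) + 48)^3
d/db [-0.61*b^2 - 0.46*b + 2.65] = -1.22*b - 0.46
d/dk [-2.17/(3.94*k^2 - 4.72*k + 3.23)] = (17.0996*k - 10.2424)/(3.94*k^2 - 4.72*k + 3.23)^2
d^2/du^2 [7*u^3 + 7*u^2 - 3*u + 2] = 42*u + 14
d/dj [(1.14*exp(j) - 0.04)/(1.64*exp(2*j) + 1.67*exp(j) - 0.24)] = (-1.8696*exp(2*j) + 0.1312*exp(j) - 0.2068)*exp(j)/(2.6896*exp(4*j) + 5.4776*exp(3*j) + 2.0017*exp(2*j) - 0.8016*exp(j) + 0.0576)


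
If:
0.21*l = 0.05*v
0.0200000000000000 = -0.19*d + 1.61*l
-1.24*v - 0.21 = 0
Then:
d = -0.45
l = -0.04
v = -0.17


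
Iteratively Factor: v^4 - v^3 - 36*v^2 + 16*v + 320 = (v + 4)*(v^3 - 5*v^2 - 16*v + 80) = (v + 4)^2*(v^2 - 9*v + 20) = (v - 5)*(v + 4)^2*(v - 4)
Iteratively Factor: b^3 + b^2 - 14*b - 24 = (b + 3)*(b^2 - 2*b - 8) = (b + 2)*(b + 3)*(b - 4)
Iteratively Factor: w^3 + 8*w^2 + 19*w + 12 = (w + 1)*(w^2 + 7*w + 12) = (w + 1)*(w + 4)*(w + 3)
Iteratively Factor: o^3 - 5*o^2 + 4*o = (o)*(o^2 - 5*o + 4) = o*(o - 1)*(o - 4)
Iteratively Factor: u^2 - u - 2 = (u + 1)*(u - 2)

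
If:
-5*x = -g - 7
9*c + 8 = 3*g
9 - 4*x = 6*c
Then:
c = 19/126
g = 131/42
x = 85/42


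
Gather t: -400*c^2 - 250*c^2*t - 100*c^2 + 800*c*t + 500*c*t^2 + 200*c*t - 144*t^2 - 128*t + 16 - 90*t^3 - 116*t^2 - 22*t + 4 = -500*c^2 - 90*t^3 + t^2*(500*c - 260) + t*(-250*c^2 + 1000*c - 150) + 20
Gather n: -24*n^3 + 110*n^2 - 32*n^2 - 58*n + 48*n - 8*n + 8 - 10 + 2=-24*n^3 + 78*n^2 - 18*n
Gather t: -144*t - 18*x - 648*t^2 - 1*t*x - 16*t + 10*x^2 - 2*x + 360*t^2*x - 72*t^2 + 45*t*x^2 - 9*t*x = t^2*(360*x - 720) + t*(45*x^2 - 10*x - 160) + 10*x^2 - 20*x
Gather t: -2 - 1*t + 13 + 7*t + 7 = 6*t + 18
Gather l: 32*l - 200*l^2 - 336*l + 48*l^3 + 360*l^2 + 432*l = 48*l^3 + 160*l^2 + 128*l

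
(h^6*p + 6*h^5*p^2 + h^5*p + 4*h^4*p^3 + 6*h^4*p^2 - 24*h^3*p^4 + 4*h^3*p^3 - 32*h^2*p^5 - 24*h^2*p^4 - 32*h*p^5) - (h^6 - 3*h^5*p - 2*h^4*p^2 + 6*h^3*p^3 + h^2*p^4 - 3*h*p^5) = h^6*p - h^6 + 6*h^5*p^2 + 4*h^5*p + 4*h^4*p^3 + 8*h^4*p^2 - 24*h^3*p^4 - 2*h^3*p^3 - 32*h^2*p^5 - 25*h^2*p^4 - 29*h*p^5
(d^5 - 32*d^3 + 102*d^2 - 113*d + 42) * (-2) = -2*d^5 + 64*d^3 - 204*d^2 + 226*d - 84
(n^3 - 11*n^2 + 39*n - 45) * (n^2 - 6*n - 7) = n^5 - 17*n^4 + 98*n^3 - 202*n^2 - 3*n + 315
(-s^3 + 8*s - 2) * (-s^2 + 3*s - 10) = s^5 - 3*s^4 + 2*s^3 + 26*s^2 - 86*s + 20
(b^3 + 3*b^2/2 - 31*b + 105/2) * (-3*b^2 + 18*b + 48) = -3*b^5 + 27*b^4/2 + 168*b^3 - 1287*b^2/2 - 543*b + 2520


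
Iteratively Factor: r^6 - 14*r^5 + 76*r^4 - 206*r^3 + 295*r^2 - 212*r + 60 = (r - 1)*(r^5 - 13*r^4 + 63*r^3 - 143*r^2 + 152*r - 60) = (r - 5)*(r - 1)*(r^4 - 8*r^3 + 23*r^2 - 28*r + 12) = (r - 5)*(r - 1)^2*(r^3 - 7*r^2 + 16*r - 12) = (r - 5)*(r - 2)*(r - 1)^2*(r^2 - 5*r + 6) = (r - 5)*(r - 3)*(r - 2)*(r - 1)^2*(r - 2)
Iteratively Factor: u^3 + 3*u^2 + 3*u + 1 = (u + 1)*(u^2 + 2*u + 1) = (u + 1)^2*(u + 1)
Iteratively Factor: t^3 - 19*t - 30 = (t - 5)*(t^2 + 5*t + 6) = (t - 5)*(t + 2)*(t + 3)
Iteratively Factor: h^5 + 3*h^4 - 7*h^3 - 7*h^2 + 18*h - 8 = (h + 4)*(h^4 - h^3 - 3*h^2 + 5*h - 2) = (h - 1)*(h + 4)*(h^3 - 3*h + 2) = (h - 1)^2*(h + 4)*(h^2 + h - 2) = (h - 1)^3*(h + 4)*(h + 2)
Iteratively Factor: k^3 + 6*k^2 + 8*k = (k)*(k^2 + 6*k + 8) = k*(k + 2)*(k + 4)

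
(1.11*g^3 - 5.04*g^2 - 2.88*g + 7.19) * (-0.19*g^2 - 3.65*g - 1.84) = -0.2109*g^5 - 3.0939*g^4 + 16.9008*g^3 + 18.4195*g^2 - 20.9443*g - 13.2296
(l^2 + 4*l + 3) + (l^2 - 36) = 2*l^2 + 4*l - 33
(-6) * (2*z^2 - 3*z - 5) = -12*z^2 + 18*z + 30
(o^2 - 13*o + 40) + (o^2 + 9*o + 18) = 2*o^2 - 4*o + 58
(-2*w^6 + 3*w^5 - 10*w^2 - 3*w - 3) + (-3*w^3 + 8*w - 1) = -2*w^6 + 3*w^5 - 3*w^3 - 10*w^2 + 5*w - 4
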